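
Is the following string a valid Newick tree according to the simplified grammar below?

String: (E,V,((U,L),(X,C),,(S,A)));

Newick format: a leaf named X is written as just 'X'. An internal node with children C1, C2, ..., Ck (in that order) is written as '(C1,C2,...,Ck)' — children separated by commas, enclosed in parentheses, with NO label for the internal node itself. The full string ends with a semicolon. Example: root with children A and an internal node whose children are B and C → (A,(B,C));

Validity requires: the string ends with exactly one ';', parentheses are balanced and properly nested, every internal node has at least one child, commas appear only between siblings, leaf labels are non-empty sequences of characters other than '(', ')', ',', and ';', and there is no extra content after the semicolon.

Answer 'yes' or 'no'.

Input: (E,V,((U,L),(X,C),,(S,A)));
Paren balance: 5 '(' vs 5 ')' OK
Ends with single ';': True
Full parse: FAILS (empty leaf label at pos 18)
Valid: False

Answer: no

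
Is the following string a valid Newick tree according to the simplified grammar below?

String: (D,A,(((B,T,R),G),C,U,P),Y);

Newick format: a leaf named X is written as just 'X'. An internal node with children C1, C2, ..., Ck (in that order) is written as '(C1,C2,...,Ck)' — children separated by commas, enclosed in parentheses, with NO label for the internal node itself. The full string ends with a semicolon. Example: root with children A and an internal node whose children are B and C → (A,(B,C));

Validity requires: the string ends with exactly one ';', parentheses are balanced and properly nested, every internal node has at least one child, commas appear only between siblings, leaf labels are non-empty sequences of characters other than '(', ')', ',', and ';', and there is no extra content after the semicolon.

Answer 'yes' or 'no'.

Answer: yes

Derivation:
Input: (D,A,(((B,T,R),G),C,U,P),Y);
Paren balance: 4 '(' vs 4 ')' OK
Ends with single ';': True
Full parse: OK
Valid: True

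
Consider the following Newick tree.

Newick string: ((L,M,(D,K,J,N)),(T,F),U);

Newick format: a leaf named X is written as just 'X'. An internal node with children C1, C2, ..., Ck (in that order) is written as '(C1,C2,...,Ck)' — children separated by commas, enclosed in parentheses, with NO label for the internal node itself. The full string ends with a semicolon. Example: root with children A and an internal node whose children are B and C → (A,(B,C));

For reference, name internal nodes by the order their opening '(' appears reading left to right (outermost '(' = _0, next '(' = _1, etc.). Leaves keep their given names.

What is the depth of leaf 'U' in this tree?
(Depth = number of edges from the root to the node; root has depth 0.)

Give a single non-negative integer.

Newick: ((L,M,(D,K,J,N)),(T,F),U);
Naming internals by '(' encounter order: outermost '(' = _0, next = _1, ...
Query node: U
Path from root: _0 -> U
Depth of U: 1 (number of edges from root)

Answer: 1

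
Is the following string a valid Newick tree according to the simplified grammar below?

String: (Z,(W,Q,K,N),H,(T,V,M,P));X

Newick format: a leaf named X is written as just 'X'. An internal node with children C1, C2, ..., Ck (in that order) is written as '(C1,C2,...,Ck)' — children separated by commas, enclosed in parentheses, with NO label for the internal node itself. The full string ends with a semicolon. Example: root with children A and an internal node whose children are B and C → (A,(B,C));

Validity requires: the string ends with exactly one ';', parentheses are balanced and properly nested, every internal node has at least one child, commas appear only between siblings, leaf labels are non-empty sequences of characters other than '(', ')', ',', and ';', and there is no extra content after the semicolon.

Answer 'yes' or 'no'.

Answer: no

Derivation:
Input: (Z,(W,Q,K,N),H,(T,V,M,P));X
Paren balance: 3 '(' vs 3 ')' OK
Ends with single ';': False
Full parse: FAILS (must end with ;)
Valid: False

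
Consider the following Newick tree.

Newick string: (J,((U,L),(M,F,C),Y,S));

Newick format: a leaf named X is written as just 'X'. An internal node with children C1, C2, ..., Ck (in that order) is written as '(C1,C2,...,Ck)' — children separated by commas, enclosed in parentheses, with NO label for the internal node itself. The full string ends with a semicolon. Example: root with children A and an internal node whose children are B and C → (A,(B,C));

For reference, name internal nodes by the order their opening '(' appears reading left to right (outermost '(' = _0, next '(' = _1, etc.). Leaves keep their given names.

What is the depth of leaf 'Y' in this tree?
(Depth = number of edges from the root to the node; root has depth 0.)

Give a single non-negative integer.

Newick: (J,((U,L),(M,F,C),Y,S));
Naming internals by '(' encounter order: outermost '(' = _0, next = _1, ...
Query node: Y
Path from root: _0 -> _1 -> Y
Depth of Y: 2 (number of edges from root)

Answer: 2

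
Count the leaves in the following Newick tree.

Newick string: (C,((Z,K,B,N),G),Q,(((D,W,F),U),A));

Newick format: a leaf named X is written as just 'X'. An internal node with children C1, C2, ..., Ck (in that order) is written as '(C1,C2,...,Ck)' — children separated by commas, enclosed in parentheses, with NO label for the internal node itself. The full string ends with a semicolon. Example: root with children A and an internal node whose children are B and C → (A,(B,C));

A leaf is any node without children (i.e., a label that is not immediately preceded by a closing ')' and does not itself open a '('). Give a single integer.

Answer: 12

Derivation:
Newick: (C,((Z,K,B,N),G),Q,(((D,W,F),U),A));
Scan left-to-right; a leaf is any maximal label run not followed by '(':
  pos 1: leaf 'C' → count = 1
  pos 5: leaf 'Z' → count = 2
  pos 7: leaf 'K' → count = 3
  pos 9: leaf 'B' → count = 4
  pos 11: leaf 'N' → count = 5
  pos 14: leaf 'G' → count = 6
  pos 17: leaf 'Q' → count = 7
  pos 22: leaf 'D' → count = 8
  pos 24: leaf 'W' → count = 9
  pos 26: leaf 'F' → count = 10
  pos 29: leaf 'U' → count = 11
  pos 32: leaf 'A' → count = 12
Total leaves: 12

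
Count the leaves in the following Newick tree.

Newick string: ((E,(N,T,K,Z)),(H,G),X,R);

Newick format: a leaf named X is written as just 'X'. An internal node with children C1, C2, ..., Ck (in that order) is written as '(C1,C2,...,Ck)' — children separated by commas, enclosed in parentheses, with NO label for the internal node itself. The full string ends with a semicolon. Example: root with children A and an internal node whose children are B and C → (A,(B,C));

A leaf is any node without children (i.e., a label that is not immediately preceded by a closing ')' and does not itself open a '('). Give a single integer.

Newick: ((E,(N,T,K,Z)),(H,G),X,R);
Scan left-to-right; a leaf is any maximal label run not followed by '(':
  pos 2: leaf 'E' → count = 1
  pos 5: leaf 'N' → count = 2
  pos 7: leaf 'T' → count = 3
  pos 9: leaf 'K' → count = 4
  pos 11: leaf 'Z' → count = 5
  pos 16: leaf 'H' → count = 6
  pos 18: leaf 'G' → count = 7
  pos 21: leaf 'X' → count = 8
  pos 23: leaf 'R' → count = 9
Total leaves: 9

Answer: 9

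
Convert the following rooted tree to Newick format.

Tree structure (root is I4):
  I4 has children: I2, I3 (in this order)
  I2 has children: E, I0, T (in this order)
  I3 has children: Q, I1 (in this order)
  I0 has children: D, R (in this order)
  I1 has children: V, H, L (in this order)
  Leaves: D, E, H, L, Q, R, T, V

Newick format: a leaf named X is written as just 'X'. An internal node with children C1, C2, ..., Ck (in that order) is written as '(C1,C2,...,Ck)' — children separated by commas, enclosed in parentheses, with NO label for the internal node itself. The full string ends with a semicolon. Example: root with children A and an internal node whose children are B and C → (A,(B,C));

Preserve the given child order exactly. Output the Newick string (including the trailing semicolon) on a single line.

internal I4 with children ['I2', 'I3']
  internal I2 with children ['E', 'I0', 'T']
    leaf 'E' → 'E'
    internal I0 with children ['D', 'R']
      leaf 'D' → 'D'
      leaf 'R' → 'R'
    → '(D,R)'
    leaf 'T' → 'T'
  → '(E,(D,R),T)'
  internal I3 with children ['Q', 'I1']
    leaf 'Q' → 'Q'
    internal I1 with children ['V', 'H', 'L']
      leaf 'V' → 'V'
      leaf 'H' → 'H'
      leaf 'L' → 'L'
    → '(V,H,L)'
  → '(Q,(V,H,L))'
→ '((E,(D,R),T),(Q,(V,H,L)))'
Final: ((E,(D,R),T),(Q,(V,H,L)));

Answer: ((E,(D,R),T),(Q,(V,H,L)));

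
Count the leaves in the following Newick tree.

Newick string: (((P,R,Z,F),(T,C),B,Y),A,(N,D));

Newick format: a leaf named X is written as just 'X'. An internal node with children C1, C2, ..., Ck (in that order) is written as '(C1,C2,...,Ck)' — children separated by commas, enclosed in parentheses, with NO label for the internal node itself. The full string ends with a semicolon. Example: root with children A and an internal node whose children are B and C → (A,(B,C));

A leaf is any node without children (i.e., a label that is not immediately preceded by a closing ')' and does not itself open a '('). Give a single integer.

Newick: (((P,R,Z,F),(T,C),B,Y),A,(N,D));
Scan left-to-right; a leaf is any maximal label run not followed by '(':
  pos 3: leaf 'P' → count = 1
  pos 5: leaf 'R' → count = 2
  pos 7: leaf 'Z' → count = 3
  pos 9: leaf 'F' → count = 4
  pos 13: leaf 'T' → count = 5
  pos 15: leaf 'C' → count = 6
  pos 18: leaf 'B' → count = 7
  pos 20: leaf 'Y' → count = 8
  pos 23: leaf 'A' → count = 9
  pos 26: leaf 'N' → count = 10
  pos 28: leaf 'D' → count = 11
Total leaves: 11

Answer: 11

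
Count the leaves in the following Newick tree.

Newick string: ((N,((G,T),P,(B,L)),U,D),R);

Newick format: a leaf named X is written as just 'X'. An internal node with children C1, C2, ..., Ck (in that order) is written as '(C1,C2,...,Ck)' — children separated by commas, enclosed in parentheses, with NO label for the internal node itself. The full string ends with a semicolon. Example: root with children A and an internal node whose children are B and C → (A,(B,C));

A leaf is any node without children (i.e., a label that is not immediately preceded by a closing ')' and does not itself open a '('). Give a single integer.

Answer: 9

Derivation:
Newick: ((N,((G,T),P,(B,L)),U,D),R);
Scan left-to-right; a leaf is any maximal label run not followed by '(':
  pos 2: leaf 'N' → count = 1
  pos 6: leaf 'G' → count = 2
  pos 8: leaf 'T' → count = 3
  pos 11: leaf 'P' → count = 4
  pos 14: leaf 'B' → count = 5
  pos 16: leaf 'L' → count = 6
  pos 20: leaf 'U' → count = 7
  pos 22: leaf 'D' → count = 8
  pos 25: leaf 'R' → count = 9
Total leaves: 9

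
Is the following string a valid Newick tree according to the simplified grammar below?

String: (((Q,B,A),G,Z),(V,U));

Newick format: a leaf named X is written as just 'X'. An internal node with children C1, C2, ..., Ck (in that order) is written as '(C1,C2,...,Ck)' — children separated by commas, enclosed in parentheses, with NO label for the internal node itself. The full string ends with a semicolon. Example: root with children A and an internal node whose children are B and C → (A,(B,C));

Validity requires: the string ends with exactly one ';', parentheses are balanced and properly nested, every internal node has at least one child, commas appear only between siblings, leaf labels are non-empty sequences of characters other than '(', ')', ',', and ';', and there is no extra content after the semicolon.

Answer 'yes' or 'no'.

Input: (((Q,B,A),G,Z),(V,U));
Paren balance: 4 '(' vs 4 ')' OK
Ends with single ';': True
Full parse: OK
Valid: True

Answer: yes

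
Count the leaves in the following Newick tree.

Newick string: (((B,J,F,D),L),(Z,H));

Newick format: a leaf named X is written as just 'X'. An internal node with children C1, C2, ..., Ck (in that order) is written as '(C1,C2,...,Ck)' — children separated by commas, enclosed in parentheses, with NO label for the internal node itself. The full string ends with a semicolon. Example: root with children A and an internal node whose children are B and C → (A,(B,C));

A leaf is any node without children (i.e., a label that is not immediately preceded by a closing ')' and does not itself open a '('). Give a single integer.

Answer: 7

Derivation:
Newick: (((B,J,F,D),L),(Z,H));
Scan left-to-right; a leaf is any maximal label run not followed by '(':
  pos 3: leaf 'B' → count = 1
  pos 5: leaf 'J' → count = 2
  pos 7: leaf 'F' → count = 3
  pos 9: leaf 'D' → count = 4
  pos 12: leaf 'L' → count = 5
  pos 16: leaf 'Z' → count = 6
  pos 18: leaf 'H' → count = 7
Total leaves: 7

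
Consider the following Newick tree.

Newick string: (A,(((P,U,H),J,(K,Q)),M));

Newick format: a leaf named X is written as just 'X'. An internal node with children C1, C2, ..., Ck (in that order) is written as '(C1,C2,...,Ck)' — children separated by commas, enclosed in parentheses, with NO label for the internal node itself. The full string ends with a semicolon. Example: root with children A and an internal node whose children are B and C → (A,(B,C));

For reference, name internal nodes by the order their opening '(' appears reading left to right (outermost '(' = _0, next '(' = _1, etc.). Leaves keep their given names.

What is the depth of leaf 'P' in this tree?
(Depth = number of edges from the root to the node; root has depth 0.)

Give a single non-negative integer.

Newick: (A,(((P,U,H),J,(K,Q)),M));
Naming internals by '(' encounter order: outermost '(' = _0, next = _1, ...
Query node: P
Path from root: _0 -> _1 -> _2 -> _3 -> P
Depth of P: 4 (number of edges from root)

Answer: 4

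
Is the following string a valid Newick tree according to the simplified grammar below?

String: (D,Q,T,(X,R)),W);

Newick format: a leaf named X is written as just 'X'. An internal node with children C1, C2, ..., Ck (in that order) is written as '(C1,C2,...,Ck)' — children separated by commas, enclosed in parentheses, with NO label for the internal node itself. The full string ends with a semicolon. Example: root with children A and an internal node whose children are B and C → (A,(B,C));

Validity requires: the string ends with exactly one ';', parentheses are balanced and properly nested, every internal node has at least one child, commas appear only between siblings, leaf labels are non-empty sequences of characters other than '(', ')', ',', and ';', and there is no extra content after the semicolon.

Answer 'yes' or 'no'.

Input: (D,Q,T,(X,R)),W);
Paren balance: 2 '(' vs 3 ')' MISMATCH
Ends with single ';': True
Full parse: FAILS (extra content after tree at pos 13)
Valid: False

Answer: no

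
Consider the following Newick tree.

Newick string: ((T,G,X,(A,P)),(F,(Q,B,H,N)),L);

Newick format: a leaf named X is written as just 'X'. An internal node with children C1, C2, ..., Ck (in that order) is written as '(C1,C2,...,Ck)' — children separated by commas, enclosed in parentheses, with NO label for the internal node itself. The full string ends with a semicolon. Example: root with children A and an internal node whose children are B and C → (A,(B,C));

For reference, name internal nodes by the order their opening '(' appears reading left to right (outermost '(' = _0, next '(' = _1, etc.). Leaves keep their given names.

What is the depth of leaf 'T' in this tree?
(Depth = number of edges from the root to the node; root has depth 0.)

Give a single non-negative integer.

Answer: 2

Derivation:
Newick: ((T,G,X,(A,P)),(F,(Q,B,H,N)),L);
Naming internals by '(' encounter order: outermost '(' = _0, next = _1, ...
Query node: T
Path from root: _0 -> _1 -> T
Depth of T: 2 (number of edges from root)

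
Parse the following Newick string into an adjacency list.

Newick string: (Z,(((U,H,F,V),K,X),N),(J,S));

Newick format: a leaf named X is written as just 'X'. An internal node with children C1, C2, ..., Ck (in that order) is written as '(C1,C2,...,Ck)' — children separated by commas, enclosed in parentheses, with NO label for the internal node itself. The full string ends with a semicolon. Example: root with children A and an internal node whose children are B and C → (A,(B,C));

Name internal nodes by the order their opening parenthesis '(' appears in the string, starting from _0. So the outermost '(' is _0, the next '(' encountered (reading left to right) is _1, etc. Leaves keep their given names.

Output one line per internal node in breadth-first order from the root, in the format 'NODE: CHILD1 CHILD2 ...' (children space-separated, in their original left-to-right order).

Input: (Z,(((U,H,F,V),K,X),N),(J,S));
Scanning left-to-right, naming '(' by encounter order:
  pos 0: '(' -> open internal node _0 (depth 1)
  pos 3: '(' -> open internal node _1 (depth 2)
  pos 4: '(' -> open internal node _2 (depth 3)
  pos 5: '(' -> open internal node _3 (depth 4)
  pos 13: ')' -> close internal node _3 (now at depth 3)
  pos 18: ')' -> close internal node _2 (now at depth 2)
  pos 21: ')' -> close internal node _1 (now at depth 1)
  pos 23: '(' -> open internal node _4 (depth 2)
  pos 27: ')' -> close internal node _4 (now at depth 1)
  pos 28: ')' -> close internal node _0 (now at depth 0)
Total internal nodes: 5
BFS adjacency from root:
  _0: Z _1 _4
  _1: _2 N
  _4: J S
  _2: _3 K X
  _3: U H F V

Answer: _0: Z _1 _4
_1: _2 N
_4: J S
_2: _3 K X
_3: U H F V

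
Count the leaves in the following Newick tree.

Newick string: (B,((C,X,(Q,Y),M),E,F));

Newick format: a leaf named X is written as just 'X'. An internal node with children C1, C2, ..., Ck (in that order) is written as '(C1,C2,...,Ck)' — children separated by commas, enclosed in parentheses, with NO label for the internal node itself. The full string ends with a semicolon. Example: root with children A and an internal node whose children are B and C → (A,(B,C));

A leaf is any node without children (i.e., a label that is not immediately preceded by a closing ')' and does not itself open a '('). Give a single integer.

Newick: (B,((C,X,(Q,Y),M),E,F));
Scan left-to-right; a leaf is any maximal label run not followed by '(':
  pos 1: leaf 'B' → count = 1
  pos 5: leaf 'C' → count = 2
  pos 7: leaf 'X' → count = 3
  pos 10: leaf 'Q' → count = 4
  pos 12: leaf 'Y' → count = 5
  pos 15: leaf 'M' → count = 6
  pos 18: leaf 'E' → count = 7
  pos 20: leaf 'F' → count = 8
Total leaves: 8

Answer: 8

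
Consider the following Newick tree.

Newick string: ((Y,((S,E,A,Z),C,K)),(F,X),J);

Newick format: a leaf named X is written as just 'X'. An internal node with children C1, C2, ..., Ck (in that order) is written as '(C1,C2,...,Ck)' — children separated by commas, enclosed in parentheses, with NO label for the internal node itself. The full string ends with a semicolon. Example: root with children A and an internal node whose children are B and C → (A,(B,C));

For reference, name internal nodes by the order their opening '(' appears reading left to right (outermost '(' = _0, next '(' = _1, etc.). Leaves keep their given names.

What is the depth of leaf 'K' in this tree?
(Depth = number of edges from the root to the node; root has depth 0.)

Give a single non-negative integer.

Newick: ((Y,((S,E,A,Z),C,K)),(F,X),J);
Naming internals by '(' encounter order: outermost '(' = _0, next = _1, ...
Query node: K
Path from root: _0 -> _1 -> _2 -> K
Depth of K: 3 (number of edges from root)

Answer: 3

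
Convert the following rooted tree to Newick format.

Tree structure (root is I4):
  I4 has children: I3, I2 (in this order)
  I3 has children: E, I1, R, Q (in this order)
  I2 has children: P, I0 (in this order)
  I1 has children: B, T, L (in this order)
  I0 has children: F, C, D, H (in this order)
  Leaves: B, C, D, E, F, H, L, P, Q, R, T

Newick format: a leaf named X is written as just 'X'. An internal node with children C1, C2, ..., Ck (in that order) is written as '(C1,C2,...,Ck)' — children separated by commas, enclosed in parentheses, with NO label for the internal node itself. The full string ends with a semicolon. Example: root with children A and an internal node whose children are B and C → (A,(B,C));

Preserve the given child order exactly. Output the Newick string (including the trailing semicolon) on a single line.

Answer: ((E,(B,T,L),R,Q),(P,(F,C,D,H)));

Derivation:
internal I4 with children ['I3', 'I2']
  internal I3 with children ['E', 'I1', 'R', 'Q']
    leaf 'E' → 'E'
    internal I1 with children ['B', 'T', 'L']
      leaf 'B' → 'B'
      leaf 'T' → 'T'
      leaf 'L' → 'L'
    → '(B,T,L)'
    leaf 'R' → 'R'
    leaf 'Q' → 'Q'
  → '(E,(B,T,L),R,Q)'
  internal I2 with children ['P', 'I0']
    leaf 'P' → 'P'
    internal I0 with children ['F', 'C', 'D', 'H']
      leaf 'F' → 'F'
      leaf 'C' → 'C'
      leaf 'D' → 'D'
      leaf 'H' → 'H'
    → '(F,C,D,H)'
  → '(P,(F,C,D,H))'
→ '((E,(B,T,L),R,Q),(P,(F,C,D,H)))'
Final: ((E,(B,T,L),R,Q),(P,(F,C,D,H)));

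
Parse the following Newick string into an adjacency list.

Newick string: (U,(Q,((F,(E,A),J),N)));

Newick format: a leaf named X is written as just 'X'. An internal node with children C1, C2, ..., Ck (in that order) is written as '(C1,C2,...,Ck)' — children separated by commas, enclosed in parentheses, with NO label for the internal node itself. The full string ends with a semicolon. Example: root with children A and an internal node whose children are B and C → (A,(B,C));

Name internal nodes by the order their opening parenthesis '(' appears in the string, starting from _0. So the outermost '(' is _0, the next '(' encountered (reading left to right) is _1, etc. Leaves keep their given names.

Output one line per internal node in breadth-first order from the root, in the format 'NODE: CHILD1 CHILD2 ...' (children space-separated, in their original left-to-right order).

Answer: _0: U _1
_1: Q _2
_2: _3 N
_3: F _4 J
_4: E A

Derivation:
Input: (U,(Q,((F,(E,A),J),N)));
Scanning left-to-right, naming '(' by encounter order:
  pos 0: '(' -> open internal node _0 (depth 1)
  pos 3: '(' -> open internal node _1 (depth 2)
  pos 6: '(' -> open internal node _2 (depth 3)
  pos 7: '(' -> open internal node _3 (depth 4)
  pos 10: '(' -> open internal node _4 (depth 5)
  pos 14: ')' -> close internal node _4 (now at depth 4)
  pos 17: ')' -> close internal node _3 (now at depth 3)
  pos 20: ')' -> close internal node _2 (now at depth 2)
  pos 21: ')' -> close internal node _1 (now at depth 1)
  pos 22: ')' -> close internal node _0 (now at depth 0)
Total internal nodes: 5
BFS adjacency from root:
  _0: U _1
  _1: Q _2
  _2: _3 N
  _3: F _4 J
  _4: E A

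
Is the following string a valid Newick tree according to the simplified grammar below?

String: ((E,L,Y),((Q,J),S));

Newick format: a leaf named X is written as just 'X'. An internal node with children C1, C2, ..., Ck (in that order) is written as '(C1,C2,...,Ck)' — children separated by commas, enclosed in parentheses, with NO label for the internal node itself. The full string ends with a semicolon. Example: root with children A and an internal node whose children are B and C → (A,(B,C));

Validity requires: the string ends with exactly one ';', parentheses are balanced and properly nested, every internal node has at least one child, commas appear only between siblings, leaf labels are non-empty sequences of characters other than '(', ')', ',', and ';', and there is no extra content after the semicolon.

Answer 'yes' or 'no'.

Input: ((E,L,Y),((Q,J),S));
Paren balance: 4 '(' vs 4 ')' OK
Ends with single ';': True
Full parse: OK
Valid: True

Answer: yes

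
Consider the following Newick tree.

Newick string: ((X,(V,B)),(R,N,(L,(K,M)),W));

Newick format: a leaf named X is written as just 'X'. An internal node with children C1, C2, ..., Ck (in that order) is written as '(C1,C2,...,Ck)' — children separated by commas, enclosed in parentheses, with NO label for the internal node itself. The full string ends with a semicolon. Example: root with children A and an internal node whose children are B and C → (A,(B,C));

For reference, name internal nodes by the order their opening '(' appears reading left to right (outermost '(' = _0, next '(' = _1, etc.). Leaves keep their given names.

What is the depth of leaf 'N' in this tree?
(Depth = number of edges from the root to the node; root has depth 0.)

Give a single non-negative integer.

Answer: 2

Derivation:
Newick: ((X,(V,B)),(R,N,(L,(K,M)),W));
Naming internals by '(' encounter order: outermost '(' = _0, next = _1, ...
Query node: N
Path from root: _0 -> _3 -> N
Depth of N: 2 (number of edges from root)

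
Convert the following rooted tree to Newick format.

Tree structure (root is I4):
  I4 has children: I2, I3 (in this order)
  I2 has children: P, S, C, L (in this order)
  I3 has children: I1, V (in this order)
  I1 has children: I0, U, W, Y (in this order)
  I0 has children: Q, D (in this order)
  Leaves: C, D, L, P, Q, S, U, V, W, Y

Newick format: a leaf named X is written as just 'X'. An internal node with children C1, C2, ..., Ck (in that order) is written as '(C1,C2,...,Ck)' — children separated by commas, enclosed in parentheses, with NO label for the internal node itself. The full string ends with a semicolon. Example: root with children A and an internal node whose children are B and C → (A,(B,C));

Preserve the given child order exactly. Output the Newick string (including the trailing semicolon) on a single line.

Answer: ((P,S,C,L),(((Q,D),U,W,Y),V));

Derivation:
internal I4 with children ['I2', 'I3']
  internal I2 with children ['P', 'S', 'C', 'L']
    leaf 'P' → 'P'
    leaf 'S' → 'S'
    leaf 'C' → 'C'
    leaf 'L' → 'L'
  → '(P,S,C,L)'
  internal I3 with children ['I1', 'V']
    internal I1 with children ['I0', 'U', 'W', 'Y']
      internal I0 with children ['Q', 'D']
        leaf 'Q' → 'Q'
        leaf 'D' → 'D'
      → '(Q,D)'
      leaf 'U' → 'U'
      leaf 'W' → 'W'
      leaf 'Y' → 'Y'
    → '((Q,D),U,W,Y)'
    leaf 'V' → 'V'
  → '(((Q,D),U,W,Y),V)'
→ '((P,S,C,L),(((Q,D),U,W,Y),V))'
Final: ((P,S,C,L),(((Q,D),U,W,Y),V));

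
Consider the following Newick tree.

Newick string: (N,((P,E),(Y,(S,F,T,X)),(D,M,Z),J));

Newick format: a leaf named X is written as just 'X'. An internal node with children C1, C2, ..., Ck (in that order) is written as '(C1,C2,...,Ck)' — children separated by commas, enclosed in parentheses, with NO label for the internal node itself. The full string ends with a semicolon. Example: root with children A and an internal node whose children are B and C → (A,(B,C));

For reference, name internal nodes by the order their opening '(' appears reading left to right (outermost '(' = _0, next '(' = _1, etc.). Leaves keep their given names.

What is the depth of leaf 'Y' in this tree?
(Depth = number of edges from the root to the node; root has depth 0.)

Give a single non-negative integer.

Answer: 3

Derivation:
Newick: (N,((P,E),(Y,(S,F,T,X)),(D,M,Z),J));
Naming internals by '(' encounter order: outermost '(' = _0, next = _1, ...
Query node: Y
Path from root: _0 -> _1 -> _3 -> Y
Depth of Y: 3 (number of edges from root)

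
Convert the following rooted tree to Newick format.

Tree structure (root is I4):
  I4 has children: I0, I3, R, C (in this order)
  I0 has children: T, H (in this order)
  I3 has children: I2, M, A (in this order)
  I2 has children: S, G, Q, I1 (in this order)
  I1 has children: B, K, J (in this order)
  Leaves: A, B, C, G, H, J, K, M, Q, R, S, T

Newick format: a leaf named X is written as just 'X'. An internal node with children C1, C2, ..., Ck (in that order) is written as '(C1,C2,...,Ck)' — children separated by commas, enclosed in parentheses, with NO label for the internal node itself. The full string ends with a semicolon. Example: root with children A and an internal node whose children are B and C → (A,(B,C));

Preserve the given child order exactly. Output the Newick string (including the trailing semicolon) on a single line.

internal I4 with children ['I0', 'I3', 'R', 'C']
  internal I0 with children ['T', 'H']
    leaf 'T' → 'T'
    leaf 'H' → 'H'
  → '(T,H)'
  internal I3 with children ['I2', 'M', 'A']
    internal I2 with children ['S', 'G', 'Q', 'I1']
      leaf 'S' → 'S'
      leaf 'G' → 'G'
      leaf 'Q' → 'Q'
      internal I1 with children ['B', 'K', 'J']
        leaf 'B' → 'B'
        leaf 'K' → 'K'
        leaf 'J' → 'J'
      → '(B,K,J)'
    → '(S,G,Q,(B,K,J))'
    leaf 'M' → 'M'
    leaf 'A' → 'A'
  → '((S,G,Q,(B,K,J)),M,A)'
  leaf 'R' → 'R'
  leaf 'C' → 'C'
→ '((T,H),((S,G,Q,(B,K,J)),M,A),R,C)'
Final: ((T,H),((S,G,Q,(B,K,J)),M,A),R,C);

Answer: ((T,H),((S,G,Q,(B,K,J)),M,A),R,C);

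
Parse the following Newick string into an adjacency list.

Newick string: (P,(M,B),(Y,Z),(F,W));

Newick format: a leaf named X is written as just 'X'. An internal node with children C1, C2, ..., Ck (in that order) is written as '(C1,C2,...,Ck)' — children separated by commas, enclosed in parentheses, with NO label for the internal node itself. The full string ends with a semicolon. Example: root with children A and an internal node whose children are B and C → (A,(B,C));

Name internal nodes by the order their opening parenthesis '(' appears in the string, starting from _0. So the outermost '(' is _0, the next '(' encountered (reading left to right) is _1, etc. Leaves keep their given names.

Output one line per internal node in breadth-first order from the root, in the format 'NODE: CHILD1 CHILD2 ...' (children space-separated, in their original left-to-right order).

Answer: _0: P _1 _2 _3
_1: M B
_2: Y Z
_3: F W

Derivation:
Input: (P,(M,B),(Y,Z),(F,W));
Scanning left-to-right, naming '(' by encounter order:
  pos 0: '(' -> open internal node _0 (depth 1)
  pos 3: '(' -> open internal node _1 (depth 2)
  pos 7: ')' -> close internal node _1 (now at depth 1)
  pos 9: '(' -> open internal node _2 (depth 2)
  pos 13: ')' -> close internal node _2 (now at depth 1)
  pos 15: '(' -> open internal node _3 (depth 2)
  pos 19: ')' -> close internal node _3 (now at depth 1)
  pos 20: ')' -> close internal node _0 (now at depth 0)
Total internal nodes: 4
BFS adjacency from root:
  _0: P _1 _2 _3
  _1: M B
  _2: Y Z
  _3: F W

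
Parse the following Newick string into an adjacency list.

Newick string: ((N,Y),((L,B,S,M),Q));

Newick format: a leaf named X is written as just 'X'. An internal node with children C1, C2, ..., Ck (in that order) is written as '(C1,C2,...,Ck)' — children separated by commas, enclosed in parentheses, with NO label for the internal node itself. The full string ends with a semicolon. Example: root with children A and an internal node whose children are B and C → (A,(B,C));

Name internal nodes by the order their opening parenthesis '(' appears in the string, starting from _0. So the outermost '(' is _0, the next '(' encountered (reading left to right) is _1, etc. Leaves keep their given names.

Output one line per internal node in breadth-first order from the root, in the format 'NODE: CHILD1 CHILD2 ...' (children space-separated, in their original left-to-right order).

Answer: _0: _1 _2
_1: N Y
_2: _3 Q
_3: L B S M

Derivation:
Input: ((N,Y),((L,B,S,M),Q));
Scanning left-to-right, naming '(' by encounter order:
  pos 0: '(' -> open internal node _0 (depth 1)
  pos 1: '(' -> open internal node _1 (depth 2)
  pos 5: ')' -> close internal node _1 (now at depth 1)
  pos 7: '(' -> open internal node _2 (depth 2)
  pos 8: '(' -> open internal node _3 (depth 3)
  pos 16: ')' -> close internal node _3 (now at depth 2)
  pos 19: ')' -> close internal node _2 (now at depth 1)
  pos 20: ')' -> close internal node _0 (now at depth 0)
Total internal nodes: 4
BFS adjacency from root:
  _0: _1 _2
  _1: N Y
  _2: _3 Q
  _3: L B S M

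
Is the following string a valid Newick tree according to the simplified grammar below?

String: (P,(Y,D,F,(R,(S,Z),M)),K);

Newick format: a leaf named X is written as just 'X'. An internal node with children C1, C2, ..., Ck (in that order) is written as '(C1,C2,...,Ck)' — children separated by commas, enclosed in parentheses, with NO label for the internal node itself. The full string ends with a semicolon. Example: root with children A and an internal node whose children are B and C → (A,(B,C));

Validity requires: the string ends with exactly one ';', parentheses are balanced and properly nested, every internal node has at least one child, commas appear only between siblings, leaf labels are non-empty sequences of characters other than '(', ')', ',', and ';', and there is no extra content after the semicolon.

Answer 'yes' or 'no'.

Answer: yes

Derivation:
Input: (P,(Y,D,F,(R,(S,Z),M)),K);
Paren balance: 4 '(' vs 4 ')' OK
Ends with single ';': True
Full parse: OK
Valid: True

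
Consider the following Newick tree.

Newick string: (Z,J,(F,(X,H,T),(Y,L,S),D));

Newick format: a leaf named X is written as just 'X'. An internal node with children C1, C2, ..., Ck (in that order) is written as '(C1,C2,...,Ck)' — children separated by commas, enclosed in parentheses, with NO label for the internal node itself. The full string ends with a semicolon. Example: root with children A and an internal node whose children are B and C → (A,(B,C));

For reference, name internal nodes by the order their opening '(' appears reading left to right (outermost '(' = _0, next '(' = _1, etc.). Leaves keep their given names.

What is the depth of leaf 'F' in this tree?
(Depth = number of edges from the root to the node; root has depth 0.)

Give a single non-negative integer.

Answer: 2

Derivation:
Newick: (Z,J,(F,(X,H,T),(Y,L,S),D));
Naming internals by '(' encounter order: outermost '(' = _0, next = _1, ...
Query node: F
Path from root: _0 -> _1 -> F
Depth of F: 2 (number of edges from root)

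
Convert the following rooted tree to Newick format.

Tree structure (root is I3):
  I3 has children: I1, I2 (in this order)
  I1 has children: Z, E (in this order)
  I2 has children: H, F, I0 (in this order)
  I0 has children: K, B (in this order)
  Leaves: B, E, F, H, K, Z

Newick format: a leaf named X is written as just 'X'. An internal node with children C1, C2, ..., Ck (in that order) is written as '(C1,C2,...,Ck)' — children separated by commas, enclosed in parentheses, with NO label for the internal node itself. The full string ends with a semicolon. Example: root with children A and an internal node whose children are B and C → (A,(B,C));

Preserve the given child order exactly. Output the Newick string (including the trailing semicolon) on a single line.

internal I3 with children ['I1', 'I2']
  internal I1 with children ['Z', 'E']
    leaf 'Z' → 'Z'
    leaf 'E' → 'E'
  → '(Z,E)'
  internal I2 with children ['H', 'F', 'I0']
    leaf 'H' → 'H'
    leaf 'F' → 'F'
    internal I0 with children ['K', 'B']
      leaf 'K' → 'K'
      leaf 'B' → 'B'
    → '(K,B)'
  → '(H,F,(K,B))'
→ '((Z,E),(H,F,(K,B)))'
Final: ((Z,E),(H,F,(K,B)));

Answer: ((Z,E),(H,F,(K,B)));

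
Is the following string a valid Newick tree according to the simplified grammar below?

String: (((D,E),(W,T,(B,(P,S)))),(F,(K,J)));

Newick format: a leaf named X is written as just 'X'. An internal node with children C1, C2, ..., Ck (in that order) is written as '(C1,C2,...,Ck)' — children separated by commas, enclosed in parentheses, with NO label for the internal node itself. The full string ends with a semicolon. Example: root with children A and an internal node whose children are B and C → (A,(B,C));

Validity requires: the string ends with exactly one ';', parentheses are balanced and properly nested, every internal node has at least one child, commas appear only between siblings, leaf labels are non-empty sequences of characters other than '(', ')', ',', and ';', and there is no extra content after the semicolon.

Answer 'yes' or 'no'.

Answer: yes

Derivation:
Input: (((D,E),(W,T,(B,(P,S)))),(F,(K,J)));
Paren balance: 8 '(' vs 8 ')' OK
Ends with single ';': True
Full parse: OK
Valid: True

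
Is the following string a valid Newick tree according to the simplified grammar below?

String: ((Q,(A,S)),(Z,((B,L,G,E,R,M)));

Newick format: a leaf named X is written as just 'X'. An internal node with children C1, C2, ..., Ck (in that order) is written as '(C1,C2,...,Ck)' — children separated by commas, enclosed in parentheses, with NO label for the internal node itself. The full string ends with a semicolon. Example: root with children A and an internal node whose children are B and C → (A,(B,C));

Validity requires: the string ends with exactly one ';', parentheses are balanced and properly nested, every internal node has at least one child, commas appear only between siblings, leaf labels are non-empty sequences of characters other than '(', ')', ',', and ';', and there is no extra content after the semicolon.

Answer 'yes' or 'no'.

Input: ((Q,(A,S)),(Z,((B,L,G,E,R,M)));
Paren balance: 6 '(' vs 5 ')' MISMATCH
Ends with single ';': True
Full parse: FAILS (expected , or ) at pos 30)
Valid: False

Answer: no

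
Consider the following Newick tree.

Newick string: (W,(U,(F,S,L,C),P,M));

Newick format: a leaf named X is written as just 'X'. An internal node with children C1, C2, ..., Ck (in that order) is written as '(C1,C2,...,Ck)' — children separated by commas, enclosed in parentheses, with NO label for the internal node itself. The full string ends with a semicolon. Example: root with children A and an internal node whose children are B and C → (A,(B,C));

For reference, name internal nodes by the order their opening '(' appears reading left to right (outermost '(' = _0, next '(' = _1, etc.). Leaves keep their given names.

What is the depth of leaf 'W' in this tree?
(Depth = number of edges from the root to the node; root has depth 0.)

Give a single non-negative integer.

Answer: 1

Derivation:
Newick: (W,(U,(F,S,L,C),P,M));
Naming internals by '(' encounter order: outermost '(' = _0, next = _1, ...
Query node: W
Path from root: _0 -> W
Depth of W: 1 (number of edges from root)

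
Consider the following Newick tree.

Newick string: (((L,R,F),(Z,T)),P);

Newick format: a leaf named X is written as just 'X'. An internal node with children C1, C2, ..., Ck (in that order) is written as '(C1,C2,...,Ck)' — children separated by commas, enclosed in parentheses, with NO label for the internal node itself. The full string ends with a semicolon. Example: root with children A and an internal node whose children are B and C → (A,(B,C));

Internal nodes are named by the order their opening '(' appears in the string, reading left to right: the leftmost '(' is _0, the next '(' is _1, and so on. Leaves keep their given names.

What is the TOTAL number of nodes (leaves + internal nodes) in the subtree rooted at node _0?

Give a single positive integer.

Answer: 10

Derivation:
Newick: (((L,R,F),(Z,T)),P);
Locate _0: it is the '(' at position 0 (the 1st '(' reading left to right).
Query: subtree rooted at _0
_0: subtree_size = 1 + 9
  _1: subtree_size = 1 + 7
    _2: subtree_size = 1 + 3
      L: subtree_size = 1 + 0
      R: subtree_size = 1 + 0
      F: subtree_size = 1 + 0
    _3: subtree_size = 1 + 2
      Z: subtree_size = 1 + 0
      T: subtree_size = 1 + 0
  P: subtree_size = 1 + 0
Total subtree size of _0: 10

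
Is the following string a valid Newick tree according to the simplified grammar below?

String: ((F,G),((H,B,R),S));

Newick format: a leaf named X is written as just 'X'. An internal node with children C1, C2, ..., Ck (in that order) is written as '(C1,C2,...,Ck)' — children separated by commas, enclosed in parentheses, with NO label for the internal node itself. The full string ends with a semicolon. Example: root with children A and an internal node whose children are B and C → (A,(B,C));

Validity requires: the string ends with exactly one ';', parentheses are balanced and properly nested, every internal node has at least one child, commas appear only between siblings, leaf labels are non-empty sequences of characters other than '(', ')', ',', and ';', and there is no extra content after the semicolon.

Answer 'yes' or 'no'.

Input: ((F,G),((H,B,R),S));
Paren balance: 4 '(' vs 4 ')' OK
Ends with single ';': True
Full parse: OK
Valid: True

Answer: yes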